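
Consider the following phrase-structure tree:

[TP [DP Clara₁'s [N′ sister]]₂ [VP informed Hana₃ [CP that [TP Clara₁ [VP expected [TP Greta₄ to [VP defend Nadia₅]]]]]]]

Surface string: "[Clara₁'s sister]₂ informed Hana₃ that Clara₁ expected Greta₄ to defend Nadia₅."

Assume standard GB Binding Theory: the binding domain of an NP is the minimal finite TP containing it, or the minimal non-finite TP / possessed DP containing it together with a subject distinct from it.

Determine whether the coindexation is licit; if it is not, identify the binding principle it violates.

grammatical

The two coindexed NPs are *Clara₁* and *Clara₁*.
*Clara₁* is an R-expression; no coindexed NP c-commands it, so Principle C holds.
*Clara₁* is an R-expression; *Clara₁* does not c-command it, and no other NP shares its index, so Principle C is satisfied.
All principles are respected.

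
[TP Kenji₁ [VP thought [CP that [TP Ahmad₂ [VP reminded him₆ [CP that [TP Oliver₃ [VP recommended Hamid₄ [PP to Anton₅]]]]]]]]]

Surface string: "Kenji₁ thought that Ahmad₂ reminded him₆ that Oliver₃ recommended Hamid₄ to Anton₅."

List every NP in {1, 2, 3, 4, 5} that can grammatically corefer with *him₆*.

{1}

*him* is a pronoun, so Principle B applies: it must be free in its binding domain.
Binding domain of *him₆*: the embedded TP, whose subject is Ahmad₂.
*Kenji₁* c-commands the pronoun but from outside its binding domain, and is not c-commanded by it → coindexation permitted.
*Ahmad₂* c-commands the pronoun within its binding domain → coindexation would violate Principle B.
*Oliver₃*: the pronoun c-commands this R-expression → coindexation would violate Principle C on *Oliver₃*.
*Hamid₄*: the pronoun c-commands this R-expression → coindexation would violate Principle C on *Hamid₄*.
*Anton₅*: the pronoun c-commands this R-expression → coindexation would violate Principle C on *Anton₅*.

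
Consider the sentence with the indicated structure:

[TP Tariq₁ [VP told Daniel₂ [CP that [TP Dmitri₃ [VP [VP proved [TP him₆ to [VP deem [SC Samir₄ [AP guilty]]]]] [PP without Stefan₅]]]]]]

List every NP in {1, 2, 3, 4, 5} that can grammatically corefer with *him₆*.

*him* is a pronoun, so Principle B applies: it must be free in its binding domain.
Binding domain of *him₆*: the embedded TP, whose subject is Dmitri₃.
*Tariq₁* c-commands the pronoun but from outside its binding domain, and is not c-commanded by it → coindexation permitted.
*Daniel₂* c-commands the pronoun but from outside its binding domain, and is not c-commanded by it → coindexation permitted.
*Dmitri₃* c-commands the pronoun within its binding domain → coindexation would violate Principle B.
*Samir₄*: the pronoun c-commands this R-expression → coindexation would violate Principle C on *Samir₄*.
*Stefan₅* and the pronoun do not c-command one another → neither Principle B nor Principle C is at stake; coindexation permitted.

{1, 2, 5}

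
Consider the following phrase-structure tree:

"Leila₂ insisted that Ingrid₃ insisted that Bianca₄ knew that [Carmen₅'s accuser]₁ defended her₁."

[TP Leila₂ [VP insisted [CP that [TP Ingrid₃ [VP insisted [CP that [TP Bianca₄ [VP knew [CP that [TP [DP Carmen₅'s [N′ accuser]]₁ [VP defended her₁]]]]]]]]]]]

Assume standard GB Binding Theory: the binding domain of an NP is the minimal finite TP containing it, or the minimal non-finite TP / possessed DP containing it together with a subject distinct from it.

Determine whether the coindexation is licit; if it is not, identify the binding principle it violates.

The two coindexed NPs are *[Carmen₅'s accuser]₁* and *her₁*.
*her₁* is a pronoun. Its binding domain is the embedded TP, whose subject is [Carmen₅'s accuser]₁.
*[Carmen₅'s accuser]₁* c-commands it within that domain and carries the same index.
The pronoun is locally bound → Principle B violation.

Principle B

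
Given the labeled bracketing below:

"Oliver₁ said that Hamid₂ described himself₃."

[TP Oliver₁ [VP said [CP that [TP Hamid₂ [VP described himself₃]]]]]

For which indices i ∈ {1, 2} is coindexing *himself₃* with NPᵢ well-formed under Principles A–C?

{2}

*himself* is an anaphor, so Principle A applies: it must be bound in its binding domain.
Binding domain of *himself₃*: the embedded TP, whose subject is Hamid₂.
*Oliver₁* c-commands the anaphor but is outside its binding domain → cannot satisfy Principle A.
*Hamid₂* c-commands the anaphor within its binding domain → licit binder.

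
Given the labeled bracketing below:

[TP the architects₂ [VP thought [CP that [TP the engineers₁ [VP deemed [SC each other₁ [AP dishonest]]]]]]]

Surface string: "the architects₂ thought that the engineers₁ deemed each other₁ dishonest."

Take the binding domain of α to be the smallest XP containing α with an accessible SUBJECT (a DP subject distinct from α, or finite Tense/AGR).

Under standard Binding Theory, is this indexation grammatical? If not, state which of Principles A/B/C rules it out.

The two coindexed NPs are *the engineers₁* and *each other₁*.
*each other₁* is an anaphor; its binding domain is the embedded TP, whose subject is the engineers₁. *the engineers₁* c-commands it within that domain and shares its index, so Principle A is satisfied.
*the engineers₁* is an R-expression; *each other₁* does not c-command it, and no other NP shares its index, so Principle C is satisfied.
All principles are respected.

grammatical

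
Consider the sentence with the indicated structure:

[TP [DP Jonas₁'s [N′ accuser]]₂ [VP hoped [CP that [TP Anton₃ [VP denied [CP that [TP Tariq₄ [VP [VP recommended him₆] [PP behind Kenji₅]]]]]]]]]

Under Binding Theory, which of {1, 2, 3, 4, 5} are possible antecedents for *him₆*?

{1, 2, 3, 5}

*him* is a pronoun, so Principle B applies: it must be free in its binding domain.
Binding domain of *him₆*: the embedded TP, whose subject is Tariq₄.
*Jonas₁* and the pronoun do not c-command one another → neither Principle B nor Principle C is at stake; coindexation permitted.
*[Jonas₁'s accuser]₂* c-commands the pronoun but from outside its binding domain, and is not c-commanded by it → coindexation permitted.
*Anton₃* c-commands the pronoun but from outside its binding domain, and is not c-commanded by it → coindexation permitted.
*Tariq₄* c-commands the pronoun within its binding domain → coindexation would violate Principle B.
*Kenji₅* and the pronoun do not c-command one another → neither Principle B nor Principle C is at stake; coindexation permitted.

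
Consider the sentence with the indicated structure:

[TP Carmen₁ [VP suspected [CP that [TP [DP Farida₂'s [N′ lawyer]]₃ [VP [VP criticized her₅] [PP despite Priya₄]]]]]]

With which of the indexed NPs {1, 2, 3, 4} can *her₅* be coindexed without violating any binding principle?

{1, 2, 4}

*her* is a pronoun, so Principle B applies: it must be free in its binding domain.
Binding domain of *her₅*: the embedded TP, whose subject is [Farida₂'s lawyer]₃.
*Carmen₁* c-commands the pronoun but from outside its binding domain, and is not c-commanded by it → coindexation permitted.
*Farida₂* and the pronoun do not c-command one another → neither Principle B nor Principle C is at stake; coindexation permitted.
*[Farida₂'s lawyer]₃* c-commands the pronoun within its binding domain → coindexation would violate Principle B.
*Priya₄* and the pronoun do not c-command one another → neither Principle B nor Principle C is at stake; coindexation permitted.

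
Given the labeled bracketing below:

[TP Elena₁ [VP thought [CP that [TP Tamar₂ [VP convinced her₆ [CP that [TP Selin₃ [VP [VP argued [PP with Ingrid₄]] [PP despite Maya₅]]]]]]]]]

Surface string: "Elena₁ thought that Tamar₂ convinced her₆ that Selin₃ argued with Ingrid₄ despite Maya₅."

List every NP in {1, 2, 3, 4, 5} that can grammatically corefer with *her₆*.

{1}

*her* is a pronoun, so Principle B applies: it must be free in its binding domain.
Binding domain of *her₆*: the embedded TP, whose subject is Tamar₂.
*Elena₁* c-commands the pronoun but from outside its binding domain, and is not c-commanded by it → coindexation permitted.
*Tamar₂* c-commands the pronoun within its binding domain → coindexation would violate Principle B.
*Selin₃*: the pronoun c-commands this R-expression → coindexation would violate Principle C on *Selin₃*.
*Ingrid₄*: the pronoun c-commands this R-expression → coindexation would violate Principle C on *Ingrid₄*.
*Maya₅*: the pronoun c-commands this R-expression → coindexation would violate Principle C on *Maya₅*.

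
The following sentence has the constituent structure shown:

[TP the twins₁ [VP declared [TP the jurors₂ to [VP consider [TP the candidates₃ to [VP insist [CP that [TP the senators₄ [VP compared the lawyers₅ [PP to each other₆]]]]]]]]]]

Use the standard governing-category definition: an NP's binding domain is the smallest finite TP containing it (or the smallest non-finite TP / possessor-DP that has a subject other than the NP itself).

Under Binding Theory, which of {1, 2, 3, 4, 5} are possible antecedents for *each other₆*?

{4, 5}

*each other* is an anaphor, so Principle A applies: it must be bound in its binding domain.
Binding domain of *each other₆*: the embedded TP, whose subject is the senators₄.
*the twins₁* c-commands the anaphor but is outside its binding domain → cannot satisfy Principle A.
*the jurors₂* c-commands the anaphor but is outside its binding domain → cannot satisfy Principle A.
*the candidates₃* c-commands the anaphor but is outside its binding domain → cannot satisfy Principle A.
*the senators₄* c-commands the anaphor within its binding domain → licit binder.
*the lawyers₅* c-commands the anaphor within its binding domain → licit binder.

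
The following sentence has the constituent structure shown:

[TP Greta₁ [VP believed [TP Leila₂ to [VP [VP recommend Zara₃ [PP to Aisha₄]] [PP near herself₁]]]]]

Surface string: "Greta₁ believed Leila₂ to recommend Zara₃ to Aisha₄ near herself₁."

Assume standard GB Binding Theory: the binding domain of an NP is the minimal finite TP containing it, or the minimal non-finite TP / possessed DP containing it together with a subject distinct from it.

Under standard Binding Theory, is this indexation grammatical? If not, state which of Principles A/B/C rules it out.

Principle A

The two coindexed NPs are *Greta₁* and *herself₁*.
*herself₁* is an anaphor. Principle A requires it to be bound within its binding domain — the embedded TP, whose subject is Leila₂.
Within that domain it is c-commanded by *Leila₂*, which does not share its index.
*Greta₁* does c-command the anaphor, but from outside its binding domain.
The anaphor is unbound in its domain → Principle A violation.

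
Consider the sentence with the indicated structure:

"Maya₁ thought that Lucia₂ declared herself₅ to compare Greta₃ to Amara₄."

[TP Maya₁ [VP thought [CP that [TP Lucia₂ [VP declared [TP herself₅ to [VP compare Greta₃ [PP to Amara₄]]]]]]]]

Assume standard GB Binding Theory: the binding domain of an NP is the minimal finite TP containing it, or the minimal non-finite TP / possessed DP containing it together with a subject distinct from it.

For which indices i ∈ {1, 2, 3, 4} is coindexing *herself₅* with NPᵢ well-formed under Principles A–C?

*herself* is an anaphor, so Principle A applies: it must be bound in its binding domain.
Binding domain of *herself₅*: the embedded TP, whose subject is Lucia₂.
*Maya₁* c-commands the anaphor but is outside its binding domain → cannot satisfy Principle A.
*Lucia₂* c-commands the anaphor within its binding domain → licit binder.
*Greta₃* does not c-command the anaphor → cannot bind it.
*Amara₄* does not c-command the anaphor → cannot bind it.

{2}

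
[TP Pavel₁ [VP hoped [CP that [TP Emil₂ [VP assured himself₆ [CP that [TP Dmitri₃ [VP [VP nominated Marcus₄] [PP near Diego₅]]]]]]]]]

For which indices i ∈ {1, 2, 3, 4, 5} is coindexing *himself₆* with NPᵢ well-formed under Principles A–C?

*himself* is an anaphor, so Principle A applies: it must be bound in its binding domain.
Binding domain of *himself₆*: the embedded TP, whose subject is Emil₂.
*Pavel₁* c-commands the anaphor but is outside its binding domain → cannot satisfy Principle A.
*Emil₂* c-commands the anaphor within its binding domain → licit binder.
*Dmitri₃* does not c-command the anaphor → cannot bind it.
*Marcus₄* does not c-command the anaphor → cannot bind it.
*Diego₅* does not c-command the anaphor → cannot bind it.

{2}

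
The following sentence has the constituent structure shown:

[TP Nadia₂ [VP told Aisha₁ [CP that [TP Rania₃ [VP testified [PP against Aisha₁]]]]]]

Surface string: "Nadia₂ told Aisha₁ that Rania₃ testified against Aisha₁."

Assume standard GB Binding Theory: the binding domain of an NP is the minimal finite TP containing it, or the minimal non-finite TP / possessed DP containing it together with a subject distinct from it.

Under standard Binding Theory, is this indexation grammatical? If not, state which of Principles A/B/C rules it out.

The two coindexed NPs are *Aisha₁* (the lower occurrence) and *Aisha₁* (the higher occurrence).
*Aisha₁* (the lower occurrence) is an R-expression. Principle C requires it to be free everywhere.
*Aisha₁* (the higher occurrence) c-commands it and carries the same index.
The R-expression is bound → Principle C violation.

Principle C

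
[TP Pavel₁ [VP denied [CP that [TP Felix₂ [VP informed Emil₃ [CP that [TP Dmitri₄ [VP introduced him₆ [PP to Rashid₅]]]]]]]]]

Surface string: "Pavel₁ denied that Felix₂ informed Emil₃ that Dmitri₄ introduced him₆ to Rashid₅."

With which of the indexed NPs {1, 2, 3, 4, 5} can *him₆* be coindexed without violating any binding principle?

*him* is a pronoun, so Principle B applies: it must be free in its binding domain.
Binding domain of *him₆*: the embedded TP, whose subject is Dmitri₄.
*Pavel₁* c-commands the pronoun but from outside its binding domain, and is not c-commanded by it → coindexation permitted.
*Felix₂* c-commands the pronoun but from outside its binding domain, and is not c-commanded by it → coindexation permitted.
*Emil₃* c-commands the pronoun but from outside its binding domain, and is not c-commanded by it → coindexation permitted.
*Dmitri₄* c-commands the pronoun within its binding domain → coindexation would violate Principle B.
*Rashid₅*: the pronoun c-commands this R-expression → coindexation would violate Principle C on *Rashid₅*.

{1, 2, 3}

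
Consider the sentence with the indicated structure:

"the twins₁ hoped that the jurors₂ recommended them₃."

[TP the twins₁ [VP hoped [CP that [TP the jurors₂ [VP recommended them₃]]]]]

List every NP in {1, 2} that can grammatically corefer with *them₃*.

*them* is a pronoun, so Principle B applies: it must be free in its binding domain.
Binding domain of *them₃*: the embedded TP, whose subject is the jurors₂.
*the twins₁* c-commands the pronoun but from outside its binding domain, and is not c-commanded by it → coindexation permitted.
*the jurors₂* c-commands the pronoun within its binding domain → coindexation would violate Principle B.

{1}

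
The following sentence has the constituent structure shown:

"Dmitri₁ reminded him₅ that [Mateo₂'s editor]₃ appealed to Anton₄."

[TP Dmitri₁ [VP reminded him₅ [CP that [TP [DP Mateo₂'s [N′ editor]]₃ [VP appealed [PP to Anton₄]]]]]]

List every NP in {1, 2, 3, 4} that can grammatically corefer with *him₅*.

none

*him* is a pronoun, so Principle B applies: it must be free in its binding domain.
Binding domain of *him₅*: the matrix TP, whose subject is Dmitri₁.
*Dmitri₁* c-commands the pronoun within its binding domain → coindexation would violate Principle B.
*Mateo₂*: the pronoun c-commands this R-expression → coindexation would violate Principle C on *Mateo₂*.
*[Mateo₂'s editor]₃*: the pronoun c-commands this R-expression → coindexation would violate Principle C on *[Mateo₂'s editor]₃*.
*Anton₄*: the pronoun c-commands this R-expression → coindexation would violate Principle C on *Anton₄*.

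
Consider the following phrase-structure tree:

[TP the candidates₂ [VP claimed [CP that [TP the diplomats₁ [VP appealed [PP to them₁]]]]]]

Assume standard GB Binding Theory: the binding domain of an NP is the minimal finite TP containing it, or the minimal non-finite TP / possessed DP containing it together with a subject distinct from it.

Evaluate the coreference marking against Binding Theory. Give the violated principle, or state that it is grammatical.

Principle B

The two coindexed NPs are *the diplomats₁* and *them₁*.
*them₁* is a pronoun. Its binding domain is the embedded TP, whose subject is the diplomats₁.
*the diplomats₁* c-commands it within that domain and carries the same index.
The pronoun is locally bound → Principle B violation.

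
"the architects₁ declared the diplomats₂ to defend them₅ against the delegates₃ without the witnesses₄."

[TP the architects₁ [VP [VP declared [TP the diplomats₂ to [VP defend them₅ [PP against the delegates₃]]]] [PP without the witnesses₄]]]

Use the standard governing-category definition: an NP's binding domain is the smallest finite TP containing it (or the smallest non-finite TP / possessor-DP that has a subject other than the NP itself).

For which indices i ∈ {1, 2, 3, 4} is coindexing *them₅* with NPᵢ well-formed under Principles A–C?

{1, 4}

*them* is a pronoun, so Principle B applies: it must be free in its binding domain.
Binding domain of *them₅*: the embedded TP, whose subject is the diplomats₂.
*the architects₁* c-commands the pronoun but from outside its binding domain, and is not c-commanded by it → coindexation permitted.
*the diplomats₂* c-commands the pronoun within its binding domain → coindexation would violate Principle B.
*the delegates₃*: the pronoun c-commands this R-expression → coindexation would violate Principle C on *the delegates₃*.
*the witnesses₄* and the pronoun do not c-command one another → neither Principle B nor Principle C is at stake; coindexation permitted.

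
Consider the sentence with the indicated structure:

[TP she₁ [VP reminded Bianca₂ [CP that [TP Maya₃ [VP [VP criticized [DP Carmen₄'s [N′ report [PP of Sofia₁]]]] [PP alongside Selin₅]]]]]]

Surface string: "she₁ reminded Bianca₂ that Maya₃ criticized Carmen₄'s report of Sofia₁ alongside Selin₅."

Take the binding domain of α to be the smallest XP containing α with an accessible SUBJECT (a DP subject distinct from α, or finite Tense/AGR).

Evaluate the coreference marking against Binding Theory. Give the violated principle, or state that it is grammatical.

Principle C

The two coindexed NPs are *she₁* and *Sofia₁*.
*Sofia₁* is an R-expression. Principle C requires it to be free everywhere.
*she₁* c-commands it and carries the same index.
The R-expression is bound → Principle C violation.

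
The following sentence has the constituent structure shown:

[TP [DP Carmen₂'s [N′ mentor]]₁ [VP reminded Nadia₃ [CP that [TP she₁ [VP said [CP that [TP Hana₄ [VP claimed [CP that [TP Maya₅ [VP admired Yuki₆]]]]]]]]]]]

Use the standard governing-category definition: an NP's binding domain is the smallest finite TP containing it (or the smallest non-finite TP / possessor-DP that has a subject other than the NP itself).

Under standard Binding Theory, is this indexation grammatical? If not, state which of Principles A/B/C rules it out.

grammatical

The two coindexed NPs are *[Carmen₂'s mentor]₁* and *she₁*.
*she₁* is a pronoun; nothing c-commands it within its binding domain (the embedded TP.), so Principle B holds trivially.
*[Carmen₂'s mentor]₁* is an R-expression; *she₁* does not c-command it, and no other NP shares its index, so Principle C is satisfied.
All principles are respected.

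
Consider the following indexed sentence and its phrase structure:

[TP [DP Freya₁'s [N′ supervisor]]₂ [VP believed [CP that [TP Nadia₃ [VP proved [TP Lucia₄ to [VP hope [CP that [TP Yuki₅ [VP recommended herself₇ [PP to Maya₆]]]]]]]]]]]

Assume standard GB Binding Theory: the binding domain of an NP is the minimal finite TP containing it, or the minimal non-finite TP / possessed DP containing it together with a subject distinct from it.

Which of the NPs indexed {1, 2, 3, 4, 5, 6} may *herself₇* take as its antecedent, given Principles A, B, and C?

*herself* is an anaphor, so Principle A applies: it must be bound in its binding domain.
Binding domain of *herself₇*: the embedded TP, whose subject is Yuki₅.
*Freya₁* does not c-command the anaphor → cannot bind it.
*[Freya₁'s supervisor]₂* c-commands the anaphor but is outside its binding domain → cannot satisfy Principle A.
*Nadia₃* c-commands the anaphor but is outside its binding domain → cannot satisfy Principle A.
*Lucia₄* c-commands the anaphor but is outside its binding domain → cannot satisfy Principle A.
*Yuki₅* c-commands the anaphor within its binding domain → licit binder.
*Maya₆* does not c-command the anaphor → cannot bind it.

{5}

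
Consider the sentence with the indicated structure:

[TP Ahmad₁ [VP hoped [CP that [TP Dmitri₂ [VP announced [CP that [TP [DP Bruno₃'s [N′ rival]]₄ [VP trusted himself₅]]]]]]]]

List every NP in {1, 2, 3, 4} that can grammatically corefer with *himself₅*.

*himself* is an anaphor, so Principle A applies: it must be bound in its binding domain.
Binding domain of *himself₅*: the embedded TP, whose subject is [Bruno₃'s rival]₄.
*Ahmad₁* c-commands the anaphor but is outside its binding domain → cannot satisfy Principle A.
*Dmitri₂* c-commands the anaphor but is outside its binding domain → cannot satisfy Principle A.
*Bruno₃* does not c-command the anaphor → cannot bind it.
*[Bruno₃'s rival]₄* c-commands the anaphor within its binding domain → licit binder.

{4}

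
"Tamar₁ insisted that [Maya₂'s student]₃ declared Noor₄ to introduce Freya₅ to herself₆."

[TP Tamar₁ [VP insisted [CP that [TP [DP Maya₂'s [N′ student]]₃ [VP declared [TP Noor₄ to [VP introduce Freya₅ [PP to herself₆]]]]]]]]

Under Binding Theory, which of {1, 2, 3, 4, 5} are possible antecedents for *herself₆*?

*herself* is an anaphor, so Principle A applies: it must be bound in its binding domain.
Binding domain of *herself₆*: the embedded TP, whose subject is Noor₄.
*Tamar₁* c-commands the anaphor but is outside its binding domain → cannot satisfy Principle A.
*Maya₂* does not c-command the anaphor → cannot bind it.
*[Maya₂'s student]₃* c-commands the anaphor but is outside its binding domain → cannot satisfy Principle A.
*Noor₄* c-commands the anaphor within its binding domain → licit binder.
*Freya₅* c-commands the anaphor within its binding domain → licit binder.

{4, 5}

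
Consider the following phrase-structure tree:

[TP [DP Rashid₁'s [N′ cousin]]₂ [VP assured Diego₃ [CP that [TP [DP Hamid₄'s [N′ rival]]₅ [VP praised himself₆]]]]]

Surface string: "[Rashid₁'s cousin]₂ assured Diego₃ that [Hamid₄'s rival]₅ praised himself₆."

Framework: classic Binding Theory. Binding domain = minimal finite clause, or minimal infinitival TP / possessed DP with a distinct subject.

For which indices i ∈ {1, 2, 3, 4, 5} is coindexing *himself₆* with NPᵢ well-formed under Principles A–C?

{5}

*himself* is an anaphor, so Principle A applies: it must be bound in its binding domain.
Binding domain of *himself₆*: the embedded TP, whose subject is [Hamid₄'s rival]₅.
*Rashid₁* does not c-command the anaphor → cannot bind it.
*[Rashid₁'s cousin]₂* c-commands the anaphor but is outside its binding domain → cannot satisfy Principle A.
*Diego₃* c-commands the anaphor but is outside its binding domain → cannot satisfy Principle A.
*Hamid₄* does not c-command the anaphor → cannot bind it.
*[Hamid₄'s rival]₅* c-commands the anaphor within its binding domain → licit binder.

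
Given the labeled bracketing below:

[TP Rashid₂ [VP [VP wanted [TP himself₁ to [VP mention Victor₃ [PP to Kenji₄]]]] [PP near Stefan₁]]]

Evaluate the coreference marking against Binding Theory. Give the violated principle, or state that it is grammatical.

The two coindexed NPs are *Stefan₁* and *himself₁*.
*himself₁* is an anaphor. Principle A requires it to be bound within its binding domain — the matrix TP, whose subject is Rashid₂.
Within that domain it is c-commanded by *Rashid₂*, which does not share its index.
*Stefan₁* does not c-command the anaphor at all.
The anaphor is unbound in its domain → Principle A violation.

Principle A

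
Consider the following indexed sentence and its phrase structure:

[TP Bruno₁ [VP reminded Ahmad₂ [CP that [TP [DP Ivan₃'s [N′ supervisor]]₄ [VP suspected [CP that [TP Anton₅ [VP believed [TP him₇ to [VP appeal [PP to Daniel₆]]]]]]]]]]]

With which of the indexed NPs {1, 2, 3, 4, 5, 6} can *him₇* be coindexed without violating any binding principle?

*him* is a pronoun, so Principle B applies: it must be free in its binding domain.
Binding domain of *him₇*: the embedded TP, whose subject is Anton₅.
*Bruno₁* c-commands the pronoun but from outside its binding domain, and is not c-commanded by it → coindexation permitted.
*Ahmad₂* c-commands the pronoun but from outside its binding domain, and is not c-commanded by it → coindexation permitted.
*Ivan₃* and the pronoun do not c-command one another → neither Principle B nor Principle C is at stake; coindexation permitted.
*[Ivan₃'s supervisor]₄* c-commands the pronoun but from outside its binding domain, and is not c-commanded by it → coindexation permitted.
*Anton₅* c-commands the pronoun within its binding domain → coindexation would violate Principle B.
*Daniel₆*: the pronoun c-commands this R-expression → coindexation would violate Principle C on *Daniel₆*.

{1, 2, 3, 4}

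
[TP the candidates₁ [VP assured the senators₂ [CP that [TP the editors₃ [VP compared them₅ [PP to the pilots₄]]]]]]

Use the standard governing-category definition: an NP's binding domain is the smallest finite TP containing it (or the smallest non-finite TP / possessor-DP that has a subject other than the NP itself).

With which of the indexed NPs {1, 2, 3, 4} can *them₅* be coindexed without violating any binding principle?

{1, 2}

*them* is a pronoun, so Principle B applies: it must be free in its binding domain.
Binding domain of *them₅*: the embedded TP, whose subject is the editors₃.
*the candidates₁* c-commands the pronoun but from outside its binding domain, and is not c-commanded by it → coindexation permitted.
*the senators₂* c-commands the pronoun but from outside its binding domain, and is not c-commanded by it → coindexation permitted.
*the editors₃* c-commands the pronoun within its binding domain → coindexation would violate Principle B.
*the pilots₄*: the pronoun c-commands this R-expression → coindexation would violate Principle C on *the pilots₄*.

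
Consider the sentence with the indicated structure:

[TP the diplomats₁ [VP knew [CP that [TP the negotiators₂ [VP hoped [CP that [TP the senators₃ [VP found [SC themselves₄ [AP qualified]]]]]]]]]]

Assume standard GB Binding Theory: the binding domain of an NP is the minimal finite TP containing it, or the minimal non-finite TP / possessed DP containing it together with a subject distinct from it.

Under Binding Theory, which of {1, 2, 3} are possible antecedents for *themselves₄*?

{3}

*themselves* is an anaphor, so Principle A applies: it must be bound in its binding domain.
Binding domain of *themselves₄*: the embedded TP, whose subject is the senators₃.
*the diplomats₁* c-commands the anaphor but is outside its binding domain → cannot satisfy Principle A.
*the negotiators₂* c-commands the anaphor but is outside its binding domain → cannot satisfy Principle A.
*the senators₃* c-commands the anaphor within its binding domain → licit binder.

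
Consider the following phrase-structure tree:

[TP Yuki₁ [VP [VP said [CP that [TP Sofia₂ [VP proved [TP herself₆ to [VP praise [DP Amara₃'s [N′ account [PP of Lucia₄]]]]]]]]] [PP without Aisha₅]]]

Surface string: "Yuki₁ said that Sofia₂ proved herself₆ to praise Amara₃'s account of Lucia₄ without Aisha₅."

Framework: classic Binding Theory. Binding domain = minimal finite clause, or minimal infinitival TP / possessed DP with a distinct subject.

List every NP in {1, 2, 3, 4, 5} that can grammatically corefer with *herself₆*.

*herself* is an anaphor, so Principle A applies: it must be bound in its binding domain.
Binding domain of *herself₆*: the embedded TP, whose subject is Sofia₂.
*Yuki₁* c-commands the anaphor but is outside its binding domain → cannot satisfy Principle A.
*Sofia₂* c-commands the anaphor within its binding domain → licit binder.
*Amara₃* does not c-command the anaphor → cannot bind it.
*Lucia₄* does not c-command the anaphor → cannot bind it.
*Aisha₅* does not c-command the anaphor → cannot bind it.

{2}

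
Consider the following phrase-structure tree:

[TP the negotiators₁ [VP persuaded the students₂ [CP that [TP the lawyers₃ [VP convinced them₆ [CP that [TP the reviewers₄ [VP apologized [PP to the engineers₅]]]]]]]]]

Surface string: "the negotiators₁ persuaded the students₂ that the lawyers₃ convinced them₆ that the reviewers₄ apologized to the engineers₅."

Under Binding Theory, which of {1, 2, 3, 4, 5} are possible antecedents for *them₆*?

{1, 2}

*them* is a pronoun, so Principle B applies: it must be free in its binding domain.
Binding domain of *them₆*: the embedded TP, whose subject is the lawyers₃.
*the negotiators₁* c-commands the pronoun but from outside its binding domain, and is not c-commanded by it → coindexation permitted.
*the students₂* c-commands the pronoun but from outside its binding domain, and is not c-commanded by it → coindexation permitted.
*the lawyers₃* c-commands the pronoun within its binding domain → coindexation would violate Principle B.
*the reviewers₄*: the pronoun c-commands this R-expression → coindexation would violate Principle C on *the reviewers₄*.
*the engineers₅*: the pronoun c-commands this R-expression → coindexation would violate Principle C on *the engineers₅*.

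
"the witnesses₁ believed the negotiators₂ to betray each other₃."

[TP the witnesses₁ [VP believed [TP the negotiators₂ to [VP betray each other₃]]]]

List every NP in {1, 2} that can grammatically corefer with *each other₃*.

*each other* is an anaphor, so Principle A applies: it must be bound in its binding domain.
Binding domain of *each other₃*: the embedded TP, whose subject is the negotiators₂.
*the witnesses₁* c-commands the anaphor but is outside its binding domain → cannot satisfy Principle A.
*the negotiators₂* c-commands the anaphor within its binding domain → licit binder.

{2}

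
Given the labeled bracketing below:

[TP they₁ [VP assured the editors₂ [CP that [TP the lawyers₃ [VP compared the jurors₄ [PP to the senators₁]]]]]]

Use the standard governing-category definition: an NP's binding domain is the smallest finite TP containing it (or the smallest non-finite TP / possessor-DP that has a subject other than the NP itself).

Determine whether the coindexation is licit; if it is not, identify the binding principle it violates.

Principle C

The two coindexed NPs are *they₁* and *the senators₁*.
*the senators₁* is an R-expression. Principle C requires it to be free everywhere.
*they₁* c-commands it and carries the same index.
The R-expression is bound → Principle C violation.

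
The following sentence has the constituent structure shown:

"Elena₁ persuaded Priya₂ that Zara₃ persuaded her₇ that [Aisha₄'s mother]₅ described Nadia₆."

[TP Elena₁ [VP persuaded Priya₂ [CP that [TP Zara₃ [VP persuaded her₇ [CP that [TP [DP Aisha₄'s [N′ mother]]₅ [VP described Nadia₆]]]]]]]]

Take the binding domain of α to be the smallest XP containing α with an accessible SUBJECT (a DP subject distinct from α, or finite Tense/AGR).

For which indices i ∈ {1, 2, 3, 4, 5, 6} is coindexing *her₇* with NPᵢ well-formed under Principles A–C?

*her* is a pronoun, so Principle B applies: it must be free in its binding domain.
Binding domain of *her₇*: the embedded TP, whose subject is Zara₃.
*Elena₁* c-commands the pronoun but from outside its binding domain, and is not c-commanded by it → coindexation permitted.
*Priya₂* c-commands the pronoun but from outside its binding domain, and is not c-commanded by it → coindexation permitted.
*Zara₃* c-commands the pronoun within its binding domain → coindexation would violate Principle B.
*Aisha₄*: the pronoun c-commands this R-expression → coindexation would violate Principle C on *Aisha₄*.
*[Aisha₄'s mother]₅*: the pronoun c-commands this R-expression → coindexation would violate Principle C on *[Aisha₄'s mother]₅*.
*Nadia₆*: the pronoun c-commands this R-expression → coindexation would violate Principle C on *Nadia₆*.

{1, 2}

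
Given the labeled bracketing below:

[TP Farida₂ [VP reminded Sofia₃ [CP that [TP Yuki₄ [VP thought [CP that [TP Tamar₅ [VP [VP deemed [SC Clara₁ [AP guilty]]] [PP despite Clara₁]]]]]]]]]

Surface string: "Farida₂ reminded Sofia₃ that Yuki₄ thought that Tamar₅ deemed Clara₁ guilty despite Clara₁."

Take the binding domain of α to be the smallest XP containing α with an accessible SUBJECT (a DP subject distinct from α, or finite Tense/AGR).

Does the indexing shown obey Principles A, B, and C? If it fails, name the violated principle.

The two coindexed NPs are *Clara₁* and *Clara₁*.
*Clara₁* is an R-expression; no coindexed NP c-commands it, so Principle C holds.
*Clara₁* is an R-expression; *Clara₁* does not c-command it, and no other NP shares its index, so Principle C is satisfied.
All principles are respected.

grammatical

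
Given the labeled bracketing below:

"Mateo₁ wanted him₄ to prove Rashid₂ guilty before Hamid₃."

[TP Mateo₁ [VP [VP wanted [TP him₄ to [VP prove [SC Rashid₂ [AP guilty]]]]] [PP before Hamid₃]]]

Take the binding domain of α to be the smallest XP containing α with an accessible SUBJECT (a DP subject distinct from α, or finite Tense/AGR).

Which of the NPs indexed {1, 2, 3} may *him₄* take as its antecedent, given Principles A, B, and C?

*him* is a pronoun, so Principle B applies: it must be free in its binding domain.
Binding domain of *him₄*: the matrix TP, whose subject is Mateo₁.
*Mateo₁* c-commands the pronoun within its binding domain → coindexation would violate Principle B.
*Rashid₂*: the pronoun c-commands this R-expression → coindexation would violate Principle C on *Rashid₂*.
*Hamid₃* and the pronoun do not c-command one another → neither Principle B nor Principle C is at stake; coindexation permitted.

{3}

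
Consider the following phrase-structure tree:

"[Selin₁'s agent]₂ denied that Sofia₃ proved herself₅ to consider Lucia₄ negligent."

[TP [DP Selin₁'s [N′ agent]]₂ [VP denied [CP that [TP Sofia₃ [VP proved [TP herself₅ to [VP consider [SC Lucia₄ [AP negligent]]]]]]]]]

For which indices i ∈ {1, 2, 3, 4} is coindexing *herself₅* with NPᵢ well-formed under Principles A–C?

*herself* is an anaphor, so Principle A applies: it must be bound in its binding domain.
Binding domain of *herself₅*: the embedded TP, whose subject is Sofia₃.
*Selin₁* does not c-command the anaphor → cannot bind it.
*[Selin₁'s agent]₂* c-commands the anaphor but is outside its binding domain → cannot satisfy Principle A.
*Sofia₃* c-commands the anaphor within its binding domain → licit binder.
*Lucia₄* does not c-command the anaphor → cannot bind it.

{3}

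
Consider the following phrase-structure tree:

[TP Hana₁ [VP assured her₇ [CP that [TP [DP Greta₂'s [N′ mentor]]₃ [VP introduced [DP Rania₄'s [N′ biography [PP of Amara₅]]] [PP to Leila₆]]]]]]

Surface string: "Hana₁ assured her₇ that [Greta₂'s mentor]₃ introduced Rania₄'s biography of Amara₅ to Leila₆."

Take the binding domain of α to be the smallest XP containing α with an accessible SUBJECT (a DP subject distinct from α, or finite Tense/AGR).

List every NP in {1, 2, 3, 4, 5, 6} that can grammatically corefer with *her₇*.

*her* is a pronoun, so Principle B applies: it must be free in its binding domain.
Binding domain of *her₇*: the matrix TP, whose subject is Hana₁.
*Hana₁* c-commands the pronoun within its binding domain → coindexation would violate Principle B.
*Greta₂*: the pronoun c-commands this R-expression → coindexation would violate Principle C on *Greta₂*.
*[Greta₂'s mentor]₃*: the pronoun c-commands this R-expression → coindexation would violate Principle C on *[Greta₂'s mentor]₃*.
*Rania₄*: the pronoun c-commands this R-expression → coindexation would violate Principle C on *Rania₄*.
*Amara₅*: the pronoun c-commands this R-expression → coindexation would violate Principle C on *Amara₅*.
*Leila₆*: the pronoun c-commands this R-expression → coindexation would violate Principle C on *Leila₆*.

none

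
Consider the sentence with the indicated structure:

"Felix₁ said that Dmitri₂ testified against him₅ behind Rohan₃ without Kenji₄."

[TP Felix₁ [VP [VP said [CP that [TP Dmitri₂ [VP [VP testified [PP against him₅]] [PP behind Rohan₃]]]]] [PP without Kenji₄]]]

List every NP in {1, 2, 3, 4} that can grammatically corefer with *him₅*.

*him* is a pronoun, so Principle B applies: it must be free in its binding domain.
Binding domain of *him₅*: the embedded TP, whose subject is Dmitri₂.
*Felix₁* c-commands the pronoun but from outside its binding domain, and is not c-commanded by it → coindexation permitted.
*Dmitri₂* c-commands the pronoun within its binding domain → coindexation would violate Principle B.
*Rohan₃* and the pronoun do not c-command one another → neither Principle B nor Principle C is at stake; coindexation permitted.
*Kenji₄* and the pronoun do not c-command one another → neither Principle B nor Principle C is at stake; coindexation permitted.

{1, 3, 4}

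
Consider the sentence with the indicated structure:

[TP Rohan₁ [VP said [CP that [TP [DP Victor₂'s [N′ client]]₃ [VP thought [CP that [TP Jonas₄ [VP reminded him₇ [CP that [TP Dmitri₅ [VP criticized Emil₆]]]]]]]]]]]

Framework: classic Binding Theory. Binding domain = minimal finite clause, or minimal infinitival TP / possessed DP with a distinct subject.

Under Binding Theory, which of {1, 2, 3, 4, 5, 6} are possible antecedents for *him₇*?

*him* is a pronoun, so Principle B applies: it must be free in its binding domain.
Binding domain of *him₇*: the embedded TP, whose subject is Jonas₄.
*Rohan₁* c-commands the pronoun but from outside its binding domain, and is not c-commanded by it → coindexation permitted.
*Victor₂* and the pronoun do not c-command one another → neither Principle B nor Principle C is at stake; coindexation permitted.
*[Victor₂'s client]₃* c-commands the pronoun but from outside its binding domain, and is not c-commanded by it → coindexation permitted.
*Jonas₄* c-commands the pronoun within its binding domain → coindexation would violate Principle B.
*Dmitri₅*: the pronoun c-commands this R-expression → coindexation would violate Principle C on *Dmitri₅*.
*Emil₆*: the pronoun c-commands this R-expression → coindexation would violate Principle C on *Emil₆*.

{1, 2, 3}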